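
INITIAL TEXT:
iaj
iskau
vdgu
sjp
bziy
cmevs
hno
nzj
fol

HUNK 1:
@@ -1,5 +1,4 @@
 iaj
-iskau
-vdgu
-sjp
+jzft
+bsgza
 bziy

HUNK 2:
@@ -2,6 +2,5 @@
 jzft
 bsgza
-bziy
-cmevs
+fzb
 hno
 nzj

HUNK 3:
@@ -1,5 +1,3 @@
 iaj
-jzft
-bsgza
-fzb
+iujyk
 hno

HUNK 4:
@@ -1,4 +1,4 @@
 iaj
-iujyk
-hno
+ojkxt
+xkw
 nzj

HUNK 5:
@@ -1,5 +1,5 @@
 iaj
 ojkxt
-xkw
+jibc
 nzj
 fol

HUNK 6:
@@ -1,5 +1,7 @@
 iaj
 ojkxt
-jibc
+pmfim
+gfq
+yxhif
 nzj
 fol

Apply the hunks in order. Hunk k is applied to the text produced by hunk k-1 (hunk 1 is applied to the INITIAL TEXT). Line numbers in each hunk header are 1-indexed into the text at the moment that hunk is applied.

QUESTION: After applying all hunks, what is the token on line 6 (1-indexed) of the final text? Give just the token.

Hunk 1: at line 1 remove [iskau,vdgu,sjp] add [jzft,bsgza] -> 8 lines: iaj jzft bsgza bziy cmevs hno nzj fol
Hunk 2: at line 2 remove [bziy,cmevs] add [fzb] -> 7 lines: iaj jzft bsgza fzb hno nzj fol
Hunk 3: at line 1 remove [jzft,bsgza,fzb] add [iujyk] -> 5 lines: iaj iujyk hno nzj fol
Hunk 4: at line 1 remove [iujyk,hno] add [ojkxt,xkw] -> 5 lines: iaj ojkxt xkw nzj fol
Hunk 5: at line 1 remove [xkw] add [jibc] -> 5 lines: iaj ojkxt jibc nzj fol
Hunk 6: at line 1 remove [jibc] add [pmfim,gfq,yxhif] -> 7 lines: iaj ojkxt pmfim gfq yxhif nzj fol
Final line 6: nzj

Answer: nzj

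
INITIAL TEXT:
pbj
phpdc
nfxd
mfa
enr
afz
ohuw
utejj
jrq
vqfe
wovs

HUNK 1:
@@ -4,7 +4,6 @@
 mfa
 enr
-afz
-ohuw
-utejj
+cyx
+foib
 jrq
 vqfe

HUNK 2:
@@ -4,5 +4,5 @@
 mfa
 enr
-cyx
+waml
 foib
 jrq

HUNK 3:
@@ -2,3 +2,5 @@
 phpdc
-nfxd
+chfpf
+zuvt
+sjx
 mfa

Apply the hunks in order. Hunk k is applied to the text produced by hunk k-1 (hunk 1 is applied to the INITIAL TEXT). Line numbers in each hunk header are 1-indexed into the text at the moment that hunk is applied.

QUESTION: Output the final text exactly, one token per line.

Answer: pbj
phpdc
chfpf
zuvt
sjx
mfa
enr
waml
foib
jrq
vqfe
wovs

Derivation:
Hunk 1: at line 4 remove [afz,ohuw,utejj] add [cyx,foib] -> 10 lines: pbj phpdc nfxd mfa enr cyx foib jrq vqfe wovs
Hunk 2: at line 4 remove [cyx] add [waml] -> 10 lines: pbj phpdc nfxd mfa enr waml foib jrq vqfe wovs
Hunk 3: at line 2 remove [nfxd] add [chfpf,zuvt,sjx] -> 12 lines: pbj phpdc chfpf zuvt sjx mfa enr waml foib jrq vqfe wovs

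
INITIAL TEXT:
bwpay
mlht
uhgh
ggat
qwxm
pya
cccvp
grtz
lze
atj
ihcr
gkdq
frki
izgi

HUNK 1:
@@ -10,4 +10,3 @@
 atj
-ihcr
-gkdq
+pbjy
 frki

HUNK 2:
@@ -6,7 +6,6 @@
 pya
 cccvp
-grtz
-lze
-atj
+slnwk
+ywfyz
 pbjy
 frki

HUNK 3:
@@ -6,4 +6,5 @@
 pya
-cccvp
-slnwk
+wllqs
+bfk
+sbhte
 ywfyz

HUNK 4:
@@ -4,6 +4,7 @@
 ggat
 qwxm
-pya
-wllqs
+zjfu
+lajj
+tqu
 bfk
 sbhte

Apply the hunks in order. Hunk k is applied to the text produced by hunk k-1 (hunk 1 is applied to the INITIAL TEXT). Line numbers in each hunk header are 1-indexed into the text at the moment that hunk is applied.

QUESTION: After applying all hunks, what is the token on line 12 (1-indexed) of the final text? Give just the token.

Hunk 1: at line 10 remove [ihcr,gkdq] add [pbjy] -> 13 lines: bwpay mlht uhgh ggat qwxm pya cccvp grtz lze atj pbjy frki izgi
Hunk 2: at line 6 remove [grtz,lze,atj] add [slnwk,ywfyz] -> 12 lines: bwpay mlht uhgh ggat qwxm pya cccvp slnwk ywfyz pbjy frki izgi
Hunk 3: at line 6 remove [cccvp,slnwk] add [wllqs,bfk,sbhte] -> 13 lines: bwpay mlht uhgh ggat qwxm pya wllqs bfk sbhte ywfyz pbjy frki izgi
Hunk 4: at line 4 remove [pya,wllqs] add [zjfu,lajj,tqu] -> 14 lines: bwpay mlht uhgh ggat qwxm zjfu lajj tqu bfk sbhte ywfyz pbjy frki izgi
Final line 12: pbjy

Answer: pbjy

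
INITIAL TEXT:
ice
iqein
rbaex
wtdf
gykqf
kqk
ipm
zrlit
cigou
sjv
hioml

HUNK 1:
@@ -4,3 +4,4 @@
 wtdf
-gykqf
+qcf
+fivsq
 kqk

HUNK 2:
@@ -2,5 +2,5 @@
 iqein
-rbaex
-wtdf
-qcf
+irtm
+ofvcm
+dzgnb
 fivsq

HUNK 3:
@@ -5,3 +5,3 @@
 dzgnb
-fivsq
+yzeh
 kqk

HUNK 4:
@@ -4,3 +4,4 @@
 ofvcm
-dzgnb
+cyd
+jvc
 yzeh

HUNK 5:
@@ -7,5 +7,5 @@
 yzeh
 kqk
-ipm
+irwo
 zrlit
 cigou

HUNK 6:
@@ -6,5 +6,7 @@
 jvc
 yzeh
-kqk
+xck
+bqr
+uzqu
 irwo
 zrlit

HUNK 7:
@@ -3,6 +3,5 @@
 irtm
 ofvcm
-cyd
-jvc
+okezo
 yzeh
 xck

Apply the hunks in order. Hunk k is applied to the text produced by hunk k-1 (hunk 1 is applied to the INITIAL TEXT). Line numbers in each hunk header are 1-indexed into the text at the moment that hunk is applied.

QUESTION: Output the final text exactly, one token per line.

Answer: ice
iqein
irtm
ofvcm
okezo
yzeh
xck
bqr
uzqu
irwo
zrlit
cigou
sjv
hioml

Derivation:
Hunk 1: at line 4 remove [gykqf] add [qcf,fivsq] -> 12 lines: ice iqein rbaex wtdf qcf fivsq kqk ipm zrlit cigou sjv hioml
Hunk 2: at line 2 remove [rbaex,wtdf,qcf] add [irtm,ofvcm,dzgnb] -> 12 lines: ice iqein irtm ofvcm dzgnb fivsq kqk ipm zrlit cigou sjv hioml
Hunk 3: at line 5 remove [fivsq] add [yzeh] -> 12 lines: ice iqein irtm ofvcm dzgnb yzeh kqk ipm zrlit cigou sjv hioml
Hunk 4: at line 4 remove [dzgnb] add [cyd,jvc] -> 13 lines: ice iqein irtm ofvcm cyd jvc yzeh kqk ipm zrlit cigou sjv hioml
Hunk 5: at line 7 remove [ipm] add [irwo] -> 13 lines: ice iqein irtm ofvcm cyd jvc yzeh kqk irwo zrlit cigou sjv hioml
Hunk 6: at line 6 remove [kqk] add [xck,bqr,uzqu] -> 15 lines: ice iqein irtm ofvcm cyd jvc yzeh xck bqr uzqu irwo zrlit cigou sjv hioml
Hunk 7: at line 3 remove [cyd,jvc] add [okezo] -> 14 lines: ice iqein irtm ofvcm okezo yzeh xck bqr uzqu irwo zrlit cigou sjv hioml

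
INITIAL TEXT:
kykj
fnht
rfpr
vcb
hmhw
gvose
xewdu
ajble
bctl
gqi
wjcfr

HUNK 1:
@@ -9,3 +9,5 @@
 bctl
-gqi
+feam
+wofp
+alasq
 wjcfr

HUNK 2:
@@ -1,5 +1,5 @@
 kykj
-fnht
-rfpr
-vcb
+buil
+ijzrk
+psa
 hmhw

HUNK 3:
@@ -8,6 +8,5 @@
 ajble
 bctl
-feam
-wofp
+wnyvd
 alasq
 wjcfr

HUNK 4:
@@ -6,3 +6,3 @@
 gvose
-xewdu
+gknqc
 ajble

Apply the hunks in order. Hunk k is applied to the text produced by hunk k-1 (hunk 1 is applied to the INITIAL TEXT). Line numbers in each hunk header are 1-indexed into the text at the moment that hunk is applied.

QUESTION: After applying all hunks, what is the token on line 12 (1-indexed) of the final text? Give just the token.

Answer: wjcfr

Derivation:
Hunk 1: at line 9 remove [gqi] add [feam,wofp,alasq] -> 13 lines: kykj fnht rfpr vcb hmhw gvose xewdu ajble bctl feam wofp alasq wjcfr
Hunk 2: at line 1 remove [fnht,rfpr,vcb] add [buil,ijzrk,psa] -> 13 lines: kykj buil ijzrk psa hmhw gvose xewdu ajble bctl feam wofp alasq wjcfr
Hunk 3: at line 8 remove [feam,wofp] add [wnyvd] -> 12 lines: kykj buil ijzrk psa hmhw gvose xewdu ajble bctl wnyvd alasq wjcfr
Hunk 4: at line 6 remove [xewdu] add [gknqc] -> 12 lines: kykj buil ijzrk psa hmhw gvose gknqc ajble bctl wnyvd alasq wjcfr
Final line 12: wjcfr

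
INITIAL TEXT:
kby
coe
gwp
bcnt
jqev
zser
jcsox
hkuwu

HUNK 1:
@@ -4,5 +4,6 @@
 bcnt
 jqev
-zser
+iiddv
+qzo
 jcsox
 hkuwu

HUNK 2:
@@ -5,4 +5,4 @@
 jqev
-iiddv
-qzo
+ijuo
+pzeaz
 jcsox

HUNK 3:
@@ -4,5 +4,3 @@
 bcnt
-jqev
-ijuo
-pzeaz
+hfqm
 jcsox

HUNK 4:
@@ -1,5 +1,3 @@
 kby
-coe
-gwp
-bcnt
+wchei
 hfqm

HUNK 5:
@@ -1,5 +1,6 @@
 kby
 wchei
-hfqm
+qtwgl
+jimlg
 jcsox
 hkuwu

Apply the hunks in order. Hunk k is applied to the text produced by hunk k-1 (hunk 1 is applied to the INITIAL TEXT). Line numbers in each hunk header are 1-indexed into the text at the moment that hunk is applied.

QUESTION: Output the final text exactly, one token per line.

Hunk 1: at line 4 remove [zser] add [iiddv,qzo] -> 9 lines: kby coe gwp bcnt jqev iiddv qzo jcsox hkuwu
Hunk 2: at line 5 remove [iiddv,qzo] add [ijuo,pzeaz] -> 9 lines: kby coe gwp bcnt jqev ijuo pzeaz jcsox hkuwu
Hunk 3: at line 4 remove [jqev,ijuo,pzeaz] add [hfqm] -> 7 lines: kby coe gwp bcnt hfqm jcsox hkuwu
Hunk 4: at line 1 remove [coe,gwp,bcnt] add [wchei] -> 5 lines: kby wchei hfqm jcsox hkuwu
Hunk 5: at line 1 remove [hfqm] add [qtwgl,jimlg] -> 6 lines: kby wchei qtwgl jimlg jcsox hkuwu

Answer: kby
wchei
qtwgl
jimlg
jcsox
hkuwu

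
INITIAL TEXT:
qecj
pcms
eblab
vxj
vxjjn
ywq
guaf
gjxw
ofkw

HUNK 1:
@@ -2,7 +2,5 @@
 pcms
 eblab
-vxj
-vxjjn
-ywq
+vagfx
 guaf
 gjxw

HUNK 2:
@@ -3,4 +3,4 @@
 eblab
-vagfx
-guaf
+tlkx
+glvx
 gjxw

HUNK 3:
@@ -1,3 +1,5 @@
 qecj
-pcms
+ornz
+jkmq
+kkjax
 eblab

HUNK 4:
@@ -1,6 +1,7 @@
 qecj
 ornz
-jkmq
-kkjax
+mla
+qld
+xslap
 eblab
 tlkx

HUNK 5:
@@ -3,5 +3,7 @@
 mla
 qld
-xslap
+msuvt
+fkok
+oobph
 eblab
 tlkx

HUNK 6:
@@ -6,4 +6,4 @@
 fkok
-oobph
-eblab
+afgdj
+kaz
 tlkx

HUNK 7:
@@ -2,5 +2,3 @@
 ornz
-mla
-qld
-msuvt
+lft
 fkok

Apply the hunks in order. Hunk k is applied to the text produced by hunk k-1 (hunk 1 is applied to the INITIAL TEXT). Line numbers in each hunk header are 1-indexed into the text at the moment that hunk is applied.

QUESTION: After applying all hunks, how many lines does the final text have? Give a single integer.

Answer: 10

Derivation:
Hunk 1: at line 2 remove [vxj,vxjjn,ywq] add [vagfx] -> 7 lines: qecj pcms eblab vagfx guaf gjxw ofkw
Hunk 2: at line 3 remove [vagfx,guaf] add [tlkx,glvx] -> 7 lines: qecj pcms eblab tlkx glvx gjxw ofkw
Hunk 3: at line 1 remove [pcms] add [ornz,jkmq,kkjax] -> 9 lines: qecj ornz jkmq kkjax eblab tlkx glvx gjxw ofkw
Hunk 4: at line 1 remove [jkmq,kkjax] add [mla,qld,xslap] -> 10 lines: qecj ornz mla qld xslap eblab tlkx glvx gjxw ofkw
Hunk 5: at line 3 remove [xslap] add [msuvt,fkok,oobph] -> 12 lines: qecj ornz mla qld msuvt fkok oobph eblab tlkx glvx gjxw ofkw
Hunk 6: at line 6 remove [oobph,eblab] add [afgdj,kaz] -> 12 lines: qecj ornz mla qld msuvt fkok afgdj kaz tlkx glvx gjxw ofkw
Hunk 7: at line 2 remove [mla,qld,msuvt] add [lft] -> 10 lines: qecj ornz lft fkok afgdj kaz tlkx glvx gjxw ofkw
Final line count: 10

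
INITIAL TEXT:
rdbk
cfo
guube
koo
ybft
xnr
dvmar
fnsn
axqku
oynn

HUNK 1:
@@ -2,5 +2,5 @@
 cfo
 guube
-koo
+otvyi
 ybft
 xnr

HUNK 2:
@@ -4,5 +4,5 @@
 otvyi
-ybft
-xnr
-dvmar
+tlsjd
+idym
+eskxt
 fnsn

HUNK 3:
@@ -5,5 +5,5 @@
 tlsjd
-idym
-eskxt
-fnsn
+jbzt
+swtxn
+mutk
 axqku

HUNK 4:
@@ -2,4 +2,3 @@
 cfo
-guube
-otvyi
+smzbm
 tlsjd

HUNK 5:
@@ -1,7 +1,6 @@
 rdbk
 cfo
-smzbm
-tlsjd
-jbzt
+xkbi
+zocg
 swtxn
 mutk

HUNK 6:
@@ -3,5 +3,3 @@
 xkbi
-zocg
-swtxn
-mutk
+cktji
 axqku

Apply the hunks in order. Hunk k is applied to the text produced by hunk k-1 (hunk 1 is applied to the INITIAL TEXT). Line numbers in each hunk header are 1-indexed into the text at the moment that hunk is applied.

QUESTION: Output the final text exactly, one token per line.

Answer: rdbk
cfo
xkbi
cktji
axqku
oynn

Derivation:
Hunk 1: at line 2 remove [koo] add [otvyi] -> 10 lines: rdbk cfo guube otvyi ybft xnr dvmar fnsn axqku oynn
Hunk 2: at line 4 remove [ybft,xnr,dvmar] add [tlsjd,idym,eskxt] -> 10 lines: rdbk cfo guube otvyi tlsjd idym eskxt fnsn axqku oynn
Hunk 3: at line 5 remove [idym,eskxt,fnsn] add [jbzt,swtxn,mutk] -> 10 lines: rdbk cfo guube otvyi tlsjd jbzt swtxn mutk axqku oynn
Hunk 4: at line 2 remove [guube,otvyi] add [smzbm] -> 9 lines: rdbk cfo smzbm tlsjd jbzt swtxn mutk axqku oynn
Hunk 5: at line 1 remove [smzbm,tlsjd,jbzt] add [xkbi,zocg] -> 8 lines: rdbk cfo xkbi zocg swtxn mutk axqku oynn
Hunk 6: at line 3 remove [zocg,swtxn,mutk] add [cktji] -> 6 lines: rdbk cfo xkbi cktji axqku oynn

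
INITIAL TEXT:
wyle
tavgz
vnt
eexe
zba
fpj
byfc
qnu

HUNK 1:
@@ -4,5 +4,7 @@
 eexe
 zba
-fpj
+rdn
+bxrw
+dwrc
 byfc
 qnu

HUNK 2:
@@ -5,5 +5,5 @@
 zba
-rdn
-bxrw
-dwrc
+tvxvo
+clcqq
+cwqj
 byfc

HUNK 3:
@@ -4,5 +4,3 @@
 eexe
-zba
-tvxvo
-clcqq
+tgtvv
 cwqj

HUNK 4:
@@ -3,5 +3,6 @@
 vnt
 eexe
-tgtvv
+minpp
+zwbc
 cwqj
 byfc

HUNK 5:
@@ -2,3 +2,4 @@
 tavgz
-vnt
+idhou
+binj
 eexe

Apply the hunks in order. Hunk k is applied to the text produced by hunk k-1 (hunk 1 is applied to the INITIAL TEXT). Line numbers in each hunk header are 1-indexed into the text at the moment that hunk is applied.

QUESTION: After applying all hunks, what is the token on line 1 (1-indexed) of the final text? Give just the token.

Hunk 1: at line 4 remove [fpj] add [rdn,bxrw,dwrc] -> 10 lines: wyle tavgz vnt eexe zba rdn bxrw dwrc byfc qnu
Hunk 2: at line 5 remove [rdn,bxrw,dwrc] add [tvxvo,clcqq,cwqj] -> 10 lines: wyle tavgz vnt eexe zba tvxvo clcqq cwqj byfc qnu
Hunk 3: at line 4 remove [zba,tvxvo,clcqq] add [tgtvv] -> 8 lines: wyle tavgz vnt eexe tgtvv cwqj byfc qnu
Hunk 4: at line 3 remove [tgtvv] add [minpp,zwbc] -> 9 lines: wyle tavgz vnt eexe minpp zwbc cwqj byfc qnu
Hunk 5: at line 2 remove [vnt] add [idhou,binj] -> 10 lines: wyle tavgz idhou binj eexe minpp zwbc cwqj byfc qnu
Final line 1: wyle

Answer: wyle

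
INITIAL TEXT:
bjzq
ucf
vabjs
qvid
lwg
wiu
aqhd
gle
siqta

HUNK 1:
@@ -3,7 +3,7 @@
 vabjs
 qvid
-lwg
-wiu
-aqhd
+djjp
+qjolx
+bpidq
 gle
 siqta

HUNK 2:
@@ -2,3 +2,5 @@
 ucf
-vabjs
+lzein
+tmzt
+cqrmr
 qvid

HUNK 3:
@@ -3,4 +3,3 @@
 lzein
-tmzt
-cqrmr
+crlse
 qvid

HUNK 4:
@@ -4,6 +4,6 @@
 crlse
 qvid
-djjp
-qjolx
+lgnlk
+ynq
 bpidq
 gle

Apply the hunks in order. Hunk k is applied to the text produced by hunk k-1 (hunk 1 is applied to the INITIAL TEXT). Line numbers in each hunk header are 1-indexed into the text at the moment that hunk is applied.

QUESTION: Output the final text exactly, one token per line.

Answer: bjzq
ucf
lzein
crlse
qvid
lgnlk
ynq
bpidq
gle
siqta

Derivation:
Hunk 1: at line 3 remove [lwg,wiu,aqhd] add [djjp,qjolx,bpidq] -> 9 lines: bjzq ucf vabjs qvid djjp qjolx bpidq gle siqta
Hunk 2: at line 2 remove [vabjs] add [lzein,tmzt,cqrmr] -> 11 lines: bjzq ucf lzein tmzt cqrmr qvid djjp qjolx bpidq gle siqta
Hunk 3: at line 3 remove [tmzt,cqrmr] add [crlse] -> 10 lines: bjzq ucf lzein crlse qvid djjp qjolx bpidq gle siqta
Hunk 4: at line 4 remove [djjp,qjolx] add [lgnlk,ynq] -> 10 lines: bjzq ucf lzein crlse qvid lgnlk ynq bpidq gle siqta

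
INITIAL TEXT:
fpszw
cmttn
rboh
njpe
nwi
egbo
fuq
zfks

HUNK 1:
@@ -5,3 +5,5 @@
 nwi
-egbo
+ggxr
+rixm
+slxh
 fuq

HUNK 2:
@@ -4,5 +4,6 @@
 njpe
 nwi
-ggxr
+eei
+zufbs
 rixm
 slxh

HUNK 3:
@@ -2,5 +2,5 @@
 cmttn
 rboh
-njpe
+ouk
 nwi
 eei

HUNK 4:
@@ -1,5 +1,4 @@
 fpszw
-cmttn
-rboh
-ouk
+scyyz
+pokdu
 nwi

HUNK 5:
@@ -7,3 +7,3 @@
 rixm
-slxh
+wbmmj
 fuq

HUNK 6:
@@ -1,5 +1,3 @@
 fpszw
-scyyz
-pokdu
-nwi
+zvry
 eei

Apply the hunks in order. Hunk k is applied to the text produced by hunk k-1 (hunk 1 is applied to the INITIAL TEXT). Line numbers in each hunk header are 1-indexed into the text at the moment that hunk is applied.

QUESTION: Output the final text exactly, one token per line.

Answer: fpszw
zvry
eei
zufbs
rixm
wbmmj
fuq
zfks

Derivation:
Hunk 1: at line 5 remove [egbo] add [ggxr,rixm,slxh] -> 10 lines: fpszw cmttn rboh njpe nwi ggxr rixm slxh fuq zfks
Hunk 2: at line 4 remove [ggxr] add [eei,zufbs] -> 11 lines: fpszw cmttn rboh njpe nwi eei zufbs rixm slxh fuq zfks
Hunk 3: at line 2 remove [njpe] add [ouk] -> 11 lines: fpszw cmttn rboh ouk nwi eei zufbs rixm slxh fuq zfks
Hunk 4: at line 1 remove [cmttn,rboh,ouk] add [scyyz,pokdu] -> 10 lines: fpszw scyyz pokdu nwi eei zufbs rixm slxh fuq zfks
Hunk 5: at line 7 remove [slxh] add [wbmmj] -> 10 lines: fpszw scyyz pokdu nwi eei zufbs rixm wbmmj fuq zfks
Hunk 6: at line 1 remove [scyyz,pokdu,nwi] add [zvry] -> 8 lines: fpszw zvry eei zufbs rixm wbmmj fuq zfks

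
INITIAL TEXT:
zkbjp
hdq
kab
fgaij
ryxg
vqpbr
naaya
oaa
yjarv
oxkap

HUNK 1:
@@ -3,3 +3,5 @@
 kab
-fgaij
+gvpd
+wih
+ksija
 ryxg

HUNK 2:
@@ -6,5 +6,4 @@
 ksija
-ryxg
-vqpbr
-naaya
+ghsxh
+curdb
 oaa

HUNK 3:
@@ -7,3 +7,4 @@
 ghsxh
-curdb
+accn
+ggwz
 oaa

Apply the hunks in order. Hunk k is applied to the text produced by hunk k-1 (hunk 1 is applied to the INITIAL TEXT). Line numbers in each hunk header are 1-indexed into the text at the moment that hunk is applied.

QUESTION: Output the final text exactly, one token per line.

Hunk 1: at line 3 remove [fgaij] add [gvpd,wih,ksija] -> 12 lines: zkbjp hdq kab gvpd wih ksija ryxg vqpbr naaya oaa yjarv oxkap
Hunk 2: at line 6 remove [ryxg,vqpbr,naaya] add [ghsxh,curdb] -> 11 lines: zkbjp hdq kab gvpd wih ksija ghsxh curdb oaa yjarv oxkap
Hunk 3: at line 7 remove [curdb] add [accn,ggwz] -> 12 lines: zkbjp hdq kab gvpd wih ksija ghsxh accn ggwz oaa yjarv oxkap

Answer: zkbjp
hdq
kab
gvpd
wih
ksija
ghsxh
accn
ggwz
oaa
yjarv
oxkap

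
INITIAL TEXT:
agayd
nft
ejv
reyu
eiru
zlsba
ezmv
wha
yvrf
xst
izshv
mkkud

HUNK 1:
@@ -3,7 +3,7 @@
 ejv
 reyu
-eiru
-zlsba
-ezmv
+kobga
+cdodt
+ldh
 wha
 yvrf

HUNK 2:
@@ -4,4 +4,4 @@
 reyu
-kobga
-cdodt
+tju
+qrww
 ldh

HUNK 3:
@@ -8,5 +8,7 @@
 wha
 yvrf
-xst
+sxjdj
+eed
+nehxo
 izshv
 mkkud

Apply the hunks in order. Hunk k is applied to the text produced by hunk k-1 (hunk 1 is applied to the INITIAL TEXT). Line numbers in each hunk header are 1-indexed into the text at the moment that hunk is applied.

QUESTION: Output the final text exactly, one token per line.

Answer: agayd
nft
ejv
reyu
tju
qrww
ldh
wha
yvrf
sxjdj
eed
nehxo
izshv
mkkud

Derivation:
Hunk 1: at line 3 remove [eiru,zlsba,ezmv] add [kobga,cdodt,ldh] -> 12 lines: agayd nft ejv reyu kobga cdodt ldh wha yvrf xst izshv mkkud
Hunk 2: at line 4 remove [kobga,cdodt] add [tju,qrww] -> 12 lines: agayd nft ejv reyu tju qrww ldh wha yvrf xst izshv mkkud
Hunk 3: at line 8 remove [xst] add [sxjdj,eed,nehxo] -> 14 lines: agayd nft ejv reyu tju qrww ldh wha yvrf sxjdj eed nehxo izshv mkkud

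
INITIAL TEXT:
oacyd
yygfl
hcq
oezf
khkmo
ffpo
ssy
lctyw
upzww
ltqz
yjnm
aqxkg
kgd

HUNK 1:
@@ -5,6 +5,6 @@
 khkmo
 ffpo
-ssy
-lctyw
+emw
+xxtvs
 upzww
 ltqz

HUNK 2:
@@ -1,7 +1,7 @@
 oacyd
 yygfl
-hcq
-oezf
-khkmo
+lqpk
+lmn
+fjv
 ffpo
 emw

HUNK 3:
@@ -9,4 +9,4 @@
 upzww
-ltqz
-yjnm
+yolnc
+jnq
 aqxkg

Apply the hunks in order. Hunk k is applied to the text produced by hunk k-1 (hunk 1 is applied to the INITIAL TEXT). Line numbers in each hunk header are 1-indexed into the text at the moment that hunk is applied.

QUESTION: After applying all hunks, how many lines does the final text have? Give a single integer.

Hunk 1: at line 5 remove [ssy,lctyw] add [emw,xxtvs] -> 13 lines: oacyd yygfl hcq oezf khkmo ffpo emw xxtvs upzww ltqz yjnm aqxkg kgd
Hunk 2: at line 1 remove [hcq,oezf,khkmo] add [lqpk,lmn,fjv] -> 13 lines: oacyd yygfl lqpk lmn fjv ffpo emw xxtvs upzww ltqz yjnm aqxkg kgd
Hunk 3: at line 9 remove [ltqz,yjnm] add [yolnc,jnq] -> 13 lines: oacyd yygfl lqpk lmn fjv ffpo emw xxtvs upzww yolnc jnq aqxkg kgd
Final line count: 13

Answer: 13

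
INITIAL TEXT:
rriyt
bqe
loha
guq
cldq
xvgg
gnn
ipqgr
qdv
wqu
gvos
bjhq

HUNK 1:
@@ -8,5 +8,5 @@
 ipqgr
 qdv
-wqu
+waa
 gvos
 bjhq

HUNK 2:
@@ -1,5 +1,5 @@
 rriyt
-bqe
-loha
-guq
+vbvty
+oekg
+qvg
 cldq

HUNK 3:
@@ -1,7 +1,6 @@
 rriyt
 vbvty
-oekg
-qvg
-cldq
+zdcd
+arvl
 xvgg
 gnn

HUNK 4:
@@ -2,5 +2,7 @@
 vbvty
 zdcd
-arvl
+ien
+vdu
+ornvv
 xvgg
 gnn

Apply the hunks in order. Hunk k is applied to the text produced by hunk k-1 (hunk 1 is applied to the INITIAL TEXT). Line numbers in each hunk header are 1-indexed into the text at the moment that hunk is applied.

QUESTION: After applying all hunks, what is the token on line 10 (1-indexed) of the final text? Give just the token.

Answer: qdv

Derivation:
Hunk 1: at line 8 remove [wqu] add [waa] -> 12 lines: rriyt bqe loha guq cldq xvgg gnn ipqgr qdv waa gvos bjhq
Hunk 2: at line 1 remove [bqe,loha,guq] add [vbvty,oekg,qvg] -> 12 lines: rriyt vbvty oekg qvg cldq xvgg gnn ipqgr qdv waa gvos bjhq
Hunk 3: at line 1 remove [oekg,qvg,cldq] add [zdcd,arvl] -> 11 lines: rriyt vbvty zdcd arvl xvgg gnn ipqgr qdv waa gvos bjhq
Hunk 4: at line 2 remove [arvl] add [ien,vdu,ornvv] -> 13 lines: rriyt vbvty zdcd ien vdu ornvv xvgg gnn ipqgr qdv waa gvos bjhq
Final line 10: qdv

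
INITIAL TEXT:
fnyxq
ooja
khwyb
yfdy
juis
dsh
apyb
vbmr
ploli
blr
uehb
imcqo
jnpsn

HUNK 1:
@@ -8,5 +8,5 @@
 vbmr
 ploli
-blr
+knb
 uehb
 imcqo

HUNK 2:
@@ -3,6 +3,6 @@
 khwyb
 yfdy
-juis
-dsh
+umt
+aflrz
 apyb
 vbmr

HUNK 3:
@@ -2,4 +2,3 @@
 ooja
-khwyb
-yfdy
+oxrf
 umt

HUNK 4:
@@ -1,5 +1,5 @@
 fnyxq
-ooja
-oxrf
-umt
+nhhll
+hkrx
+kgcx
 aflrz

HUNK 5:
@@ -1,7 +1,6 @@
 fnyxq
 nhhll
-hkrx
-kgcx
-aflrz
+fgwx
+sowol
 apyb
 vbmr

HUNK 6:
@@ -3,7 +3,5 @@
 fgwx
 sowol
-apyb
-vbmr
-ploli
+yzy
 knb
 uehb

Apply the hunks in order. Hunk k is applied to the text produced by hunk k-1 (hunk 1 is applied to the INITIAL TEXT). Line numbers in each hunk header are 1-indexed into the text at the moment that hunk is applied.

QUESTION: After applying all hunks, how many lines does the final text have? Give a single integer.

Answer: 9

Derivation:
Hunk 1: at line 8 remove [blr] add [knb] -> 13 lines: fnyxq ooja khwyb yfdy juis dsh apyb vbmr ploli knb uehb imcqo jnpsn
Hunk 2: at line 3 remove [juis,dsh] add [umt,aflrz] -> 13 lines: fnyxq ooja khwyb yfdy umt aflrz apyb vbmr ploli knb uehb imcqo jnpsn
Hunk 3: at line 2 remove [khwyb,yfdy] add [oxrf] -> 12 lines: fnyxq ooja oxrf umt aflrz apyb vbmr ploli knb uehb imcqo jnpsn
Hunk 4: at line 1 remove [ooja,oxrf,umt] add [nhhll,hkrx,kgcx] -> 12 lines: fnyxq nhhll hkrx kgcx aflrz apyb vbmr ploli knb uehb imcqo jnpsn
Hunk 5: at line 1 remove [hkrx,kgcx,aflrz] add [fgwx,sowol] -> 11 lines: fnyxq nhhll fgwx sowol apyb vbmr ploli knb uehb imcqo jnpsn
Hunk 6: at line 3 remove [apyb,vbmr,ploli] add [yzy] -> 9 lines: fnyxq nhhll fgwx sowol yzy knb uehb imcqo jnpsn
Final line count: 9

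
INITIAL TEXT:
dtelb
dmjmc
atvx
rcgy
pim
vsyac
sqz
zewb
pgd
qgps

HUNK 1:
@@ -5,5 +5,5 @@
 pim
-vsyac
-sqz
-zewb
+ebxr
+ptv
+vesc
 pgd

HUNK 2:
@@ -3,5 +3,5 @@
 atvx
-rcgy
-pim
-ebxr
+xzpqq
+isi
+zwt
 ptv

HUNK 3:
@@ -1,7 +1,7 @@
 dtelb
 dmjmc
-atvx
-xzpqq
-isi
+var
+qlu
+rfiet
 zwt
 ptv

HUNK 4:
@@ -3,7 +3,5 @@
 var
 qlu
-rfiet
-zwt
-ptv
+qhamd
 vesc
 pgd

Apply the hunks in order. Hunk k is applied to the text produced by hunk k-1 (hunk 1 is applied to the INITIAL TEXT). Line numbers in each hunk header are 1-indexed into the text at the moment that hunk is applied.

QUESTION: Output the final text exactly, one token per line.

Hunk 1: at line 5 remove [vsyac,sqz,zewb] add [ebxr,ptv,vesc] -> 10 lines: dtelb dmjmc atvx rcgy pim ebxr ptv vesc pgd qgps
Hunk 2: at line 3 remove [rcgy,pim,ebxr] add [xzpqq,isi,zwt] -> 10 lines: dtelb dmjmc atvx xzpqq isi zwt ptv vesc pgd qgps
Hunk 3: at line 1 remove [atvx,xzpqq,isi] add [var,qlu,rfiet] -> 10 lines: dtelb dmjmc var qlu rfiet zwt ptv vesc pgd qgps
Hunk 4: at line 3 remove [rfiet,zwt,ptv] add [qhamd] -> 8 lines: dtelb dmjmc var qlu qhamd vesc pgd qgps

Answer: dtelb
dmjmc
var
qlu
qhamd
vesc
pgd
qgps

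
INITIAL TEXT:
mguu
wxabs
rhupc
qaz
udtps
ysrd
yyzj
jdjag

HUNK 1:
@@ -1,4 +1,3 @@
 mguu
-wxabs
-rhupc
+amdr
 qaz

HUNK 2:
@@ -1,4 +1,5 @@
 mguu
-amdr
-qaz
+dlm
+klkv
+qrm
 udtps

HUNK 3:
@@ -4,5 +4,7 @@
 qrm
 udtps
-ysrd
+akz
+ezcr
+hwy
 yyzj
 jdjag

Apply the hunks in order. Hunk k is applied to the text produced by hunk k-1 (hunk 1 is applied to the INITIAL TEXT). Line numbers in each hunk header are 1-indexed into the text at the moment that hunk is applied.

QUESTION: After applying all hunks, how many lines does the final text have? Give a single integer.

Answer: 10

Derivation:
Hunk 1: at line 1 remove [wxabs,rhupc] add [amdr] -> 7 lines: mguu amdr qaz udtps ysrd yyzj jdjag
Hunk 2: at line 1 remove [amdr,qaz] add [dlm,klkv,qrm] -> 8 lines: mguu dlm klkv qrm udtps ysrd yyzj jdjag
Hunk 3: at line 4 remove [ysrd] add [akz,ezcr,hwy] -> 10 lines: mguu dlm klkv qrm udtps akz ezcr hwy yyzj jdjag
Final line count: 10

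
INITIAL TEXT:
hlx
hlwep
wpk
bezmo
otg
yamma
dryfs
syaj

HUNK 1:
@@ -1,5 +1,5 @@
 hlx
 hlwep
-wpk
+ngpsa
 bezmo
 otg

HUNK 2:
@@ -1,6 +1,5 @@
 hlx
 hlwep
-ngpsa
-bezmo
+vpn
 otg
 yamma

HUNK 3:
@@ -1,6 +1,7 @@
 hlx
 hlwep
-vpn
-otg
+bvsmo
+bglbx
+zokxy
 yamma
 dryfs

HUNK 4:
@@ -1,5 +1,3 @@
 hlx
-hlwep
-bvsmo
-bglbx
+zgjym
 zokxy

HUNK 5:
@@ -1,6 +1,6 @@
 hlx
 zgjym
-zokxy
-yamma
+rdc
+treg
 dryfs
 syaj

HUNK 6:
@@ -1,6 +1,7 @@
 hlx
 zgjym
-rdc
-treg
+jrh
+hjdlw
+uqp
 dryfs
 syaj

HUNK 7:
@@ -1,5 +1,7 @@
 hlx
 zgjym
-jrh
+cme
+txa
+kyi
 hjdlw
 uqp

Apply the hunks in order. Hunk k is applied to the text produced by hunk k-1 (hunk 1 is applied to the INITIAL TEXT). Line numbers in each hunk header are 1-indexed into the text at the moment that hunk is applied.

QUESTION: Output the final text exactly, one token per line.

Hunk 1: at line 1 remove [wpk] add [ngpsa] -> 8 lines: hlx hlwep ngpsa bezmo otg yamma dryfs syaj
Hunk 2: at line 1 remove [ngpsa,bezmo] add [vpn] -> 7 lines: hlx hlwep vpn otg yamma dryfs syaj
Hunk 3: at line 1 remove [vpn,otg] add [bvsmo,bglbx,zokxy] -> 8 lines: hlx hlwep bvsmo bglbx zokxy yamma dryfs syaj
Hunk 4: at line 1 remove [hlwep,bvsmo,bglbx] add [zgjym] -> 6 lines: hlx zgjym zokxy yamma dryfs syaj
Hunk 5: at line 1 remove [zokxy,yamma] add [rdc,treg] -> 6 lines: hlx zgjym rdc treg dryfs syaj
Hunk 6: at line 1 remove [rdc,treg] add [jrh,hjdlw,uqp] -> 7 lines: hlx zgjym jrh hjdlw uqp dryfs syaj
Hunk 7: at line 1 remove [jrh] add [cme,txa,kyi] -> 9 lines: hlx zgjym cme txa kyi hjdlw uqp dryfs syaj

Answer: hlx
zgjym
cme
txa
kyi
hjdlw
uqp
dryfs
syaj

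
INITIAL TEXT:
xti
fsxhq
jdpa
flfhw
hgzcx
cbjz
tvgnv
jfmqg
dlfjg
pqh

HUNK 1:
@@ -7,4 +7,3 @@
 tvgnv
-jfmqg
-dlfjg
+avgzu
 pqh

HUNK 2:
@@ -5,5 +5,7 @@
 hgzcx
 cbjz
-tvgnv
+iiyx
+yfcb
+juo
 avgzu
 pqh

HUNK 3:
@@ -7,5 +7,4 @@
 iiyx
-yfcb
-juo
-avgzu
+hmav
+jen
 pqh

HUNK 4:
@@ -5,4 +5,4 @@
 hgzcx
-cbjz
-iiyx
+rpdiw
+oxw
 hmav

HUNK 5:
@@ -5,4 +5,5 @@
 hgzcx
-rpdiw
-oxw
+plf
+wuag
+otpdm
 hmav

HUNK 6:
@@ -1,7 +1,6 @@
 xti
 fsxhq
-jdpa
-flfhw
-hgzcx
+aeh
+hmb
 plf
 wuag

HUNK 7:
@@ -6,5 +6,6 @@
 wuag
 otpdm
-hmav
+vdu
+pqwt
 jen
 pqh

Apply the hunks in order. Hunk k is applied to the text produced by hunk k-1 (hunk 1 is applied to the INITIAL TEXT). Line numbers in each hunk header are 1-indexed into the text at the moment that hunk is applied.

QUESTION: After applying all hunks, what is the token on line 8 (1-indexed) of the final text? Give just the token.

Answer: vdu

Derivation:
Hunk 1: at line 7 remove [jfmqg,dlfjg] add [avgzu] -> 9 lines: xti fsxhq jdpa flfhw hgzcx cbjz tvgnv avgzu pqh
Hunk 2: at line 5 remove [tvgnv] add [iiyx,yfcb,juo] -> 11 lines: xti fsxhq jdpa flfhw hgzcx cbjz iiyx yfcb juo avgzu pqh
Hunk 3: at line 7 remove [yfcb,juo,avgzu] add [hmav,jen] -> 10 lines: xti fsxhq jdpa flfhw hgzcx cbjz iiyx hmav jen pqh
Hunk 4: at line 5 remove [cbjz,iiyx] add [rpdiw,oxw] -> 10 lines: xti fsxhq jdpa flfhw hgzcx rpdiw oxw hmav jen pqh
Hunk 5: at line 5 remove [rpdiw,oxw] add [plf,wuag,otpdm] -> 11 lines: xti fsxhq jdpa flfhw hgzcx plf wuag otpdm hmav jen pqh
Hunk 6: at line 1 remove [jdpa,flfhw,hgzcx] add [aeh,hmb] -> 10 lines: xti fsxhq aeh hmb plf wuag otpdm hmav jen pqh
Hunk 7: at line 6 remove [hmav] add [vdu,pqwt] -> 11 lines: xti fsxhq aeh hmb plf wuag otpdm vdu pqwt jen pqh
Final line 8: vdu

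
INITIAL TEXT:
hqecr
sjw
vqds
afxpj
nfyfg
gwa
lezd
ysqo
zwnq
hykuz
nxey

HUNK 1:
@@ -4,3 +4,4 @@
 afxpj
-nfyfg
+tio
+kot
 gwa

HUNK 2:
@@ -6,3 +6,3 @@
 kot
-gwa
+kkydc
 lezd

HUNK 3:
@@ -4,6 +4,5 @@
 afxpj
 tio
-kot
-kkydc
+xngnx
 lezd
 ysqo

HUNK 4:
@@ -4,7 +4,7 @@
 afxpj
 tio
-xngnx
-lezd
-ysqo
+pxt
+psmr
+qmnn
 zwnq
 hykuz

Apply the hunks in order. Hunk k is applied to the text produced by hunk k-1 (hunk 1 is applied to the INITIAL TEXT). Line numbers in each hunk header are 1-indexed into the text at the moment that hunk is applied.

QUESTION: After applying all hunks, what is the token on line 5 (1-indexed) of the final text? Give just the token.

Hunk 1: at line 4 remove [nfyfg] add [tio,kot] -> 12 lines: hqecr sjw vqds afxpj tio kot gwa lezd ysqo zwnq hykuz nxey
Hunk 2: at line 6 remove [gwa] add [kkydc] -> 12 lines: hqecr sjw vqds afxpj tio kot kkydc lezd ysqo zwnq hykuz nxey
Hunk 3: at line 4 remove [kot,kkydc] add [xngnx] -> 11 lines: hqecr sjw vqds afxpj tio xngnx lezd ysqo zwnq hykuz nxey
Hunk 4: at line 4 remove [xngnx,lezd,ysqo] add [pxt,psmr,qmnn] -> 11 lines: hqecr sjw vqds afxpj tio pxt psmr qmnn zwnq hykuz nxey
Final line 5: tio

Answer: tio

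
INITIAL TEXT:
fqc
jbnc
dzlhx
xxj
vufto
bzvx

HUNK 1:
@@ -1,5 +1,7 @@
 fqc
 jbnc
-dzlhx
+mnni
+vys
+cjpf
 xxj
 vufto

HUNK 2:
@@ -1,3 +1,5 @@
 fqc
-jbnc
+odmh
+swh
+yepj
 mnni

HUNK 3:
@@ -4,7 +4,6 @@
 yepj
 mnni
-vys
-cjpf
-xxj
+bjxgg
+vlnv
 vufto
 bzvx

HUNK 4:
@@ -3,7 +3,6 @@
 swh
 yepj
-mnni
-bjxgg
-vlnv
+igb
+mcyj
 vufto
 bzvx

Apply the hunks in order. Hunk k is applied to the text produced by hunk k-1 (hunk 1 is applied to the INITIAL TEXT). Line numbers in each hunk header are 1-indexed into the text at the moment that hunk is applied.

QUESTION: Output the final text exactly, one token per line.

Answer: fqc
odmh
swh
yepj
igb
mcyj
vufto
bzvx

Derivation:
Hunk 1: at line 1 remove [dzlhx] add [mnni,vys,cjpf] -> 8 lines: fqc jbnc mnni vys cjpf xxj vufto bzvx
Hunk 2: at line 1 remove [jbnc] add [odmh,swh,yepj] -> 10 lines: fqc odmh swh yepj mnni vys cjpf xxj vufto bzvx
Hunk 3: at line 4 remove [vys,cjpf,xxj] add [bjxgg,vlnv] -> 9 lines: fqc odmh swh yepj mnni bjxgg vlnv vufto bzvx
Hunk 4: at line 3 remove [mnni,bjxgg,vlnv] add [igb,mcyj] -> 8 lines: fqc odmh swh yepj igb mcyj vufto bzvx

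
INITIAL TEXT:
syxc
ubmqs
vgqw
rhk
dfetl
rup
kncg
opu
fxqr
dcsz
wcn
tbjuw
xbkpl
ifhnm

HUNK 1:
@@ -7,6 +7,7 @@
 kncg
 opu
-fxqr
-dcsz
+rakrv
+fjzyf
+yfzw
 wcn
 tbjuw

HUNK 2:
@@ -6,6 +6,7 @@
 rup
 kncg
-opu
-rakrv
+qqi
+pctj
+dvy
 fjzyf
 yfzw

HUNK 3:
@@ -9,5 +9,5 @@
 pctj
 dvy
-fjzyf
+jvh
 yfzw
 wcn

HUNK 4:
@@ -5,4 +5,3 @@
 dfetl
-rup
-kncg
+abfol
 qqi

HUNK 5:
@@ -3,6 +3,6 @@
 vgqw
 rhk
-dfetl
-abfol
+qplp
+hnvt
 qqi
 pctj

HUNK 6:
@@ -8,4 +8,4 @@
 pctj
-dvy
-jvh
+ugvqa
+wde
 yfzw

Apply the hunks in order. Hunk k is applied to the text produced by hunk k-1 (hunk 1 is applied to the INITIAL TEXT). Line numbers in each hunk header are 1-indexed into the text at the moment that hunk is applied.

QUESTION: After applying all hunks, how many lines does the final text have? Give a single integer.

Hunk 1: at line 7 remove [fxqr,dcsz] add [rakrv,fjzyf,yfzw] -> 15 lines: syxc ubmqs vgqw rhk dfetl rup kncg opu rakrv fjzyf yfzw wcn tbjuw xbkpl ifhnm
Hunk 2: at line 6 remove [opu,rakrv] add [qqi,pctj,dvy] -> 16 lines: syxc ubmqs vgqw rhk dfetl rup kncg qqi pctj dvy fjzyf yfzw wcn tbjuw xbkpl ifhnm
Hunk 3: at line 9 remove [fjzyf] add [jvh] -> 16 lines: syxc ubmqs vgqw rhk dfetl rup kncg qqi pctj dvy jvh yfzw wcn tbjuw xbkpl ifhnm
Hunk 4: at line 5 remove [rup,kncg] add [abfol] -> 15 lines: syxc ubmqs vgqw rhk dfetl abfol qqi pctj dvy jvh yfzw wcn tbjuw xbkpl ifhnm
Hunk 5: at line 3 remove [dfetl,abfol] add [qplp,hnvt] -> 15 lines: syxc ubmqs vgqw rhk qplp hnvt qqi pctj dvy jvh yfzw wcn tbjuw xbkpl ifhnm
Hunk 6: at line 8 remove [dvy,jvh] add [ugvqa,wde] -> 15 lines: syxc ubmqs vgqw rhk qplp hnvt qqi pctj ugvqa wde yfzw wcn tbjuw xbkpl ifhnm
Final line count: 15

Answer: 15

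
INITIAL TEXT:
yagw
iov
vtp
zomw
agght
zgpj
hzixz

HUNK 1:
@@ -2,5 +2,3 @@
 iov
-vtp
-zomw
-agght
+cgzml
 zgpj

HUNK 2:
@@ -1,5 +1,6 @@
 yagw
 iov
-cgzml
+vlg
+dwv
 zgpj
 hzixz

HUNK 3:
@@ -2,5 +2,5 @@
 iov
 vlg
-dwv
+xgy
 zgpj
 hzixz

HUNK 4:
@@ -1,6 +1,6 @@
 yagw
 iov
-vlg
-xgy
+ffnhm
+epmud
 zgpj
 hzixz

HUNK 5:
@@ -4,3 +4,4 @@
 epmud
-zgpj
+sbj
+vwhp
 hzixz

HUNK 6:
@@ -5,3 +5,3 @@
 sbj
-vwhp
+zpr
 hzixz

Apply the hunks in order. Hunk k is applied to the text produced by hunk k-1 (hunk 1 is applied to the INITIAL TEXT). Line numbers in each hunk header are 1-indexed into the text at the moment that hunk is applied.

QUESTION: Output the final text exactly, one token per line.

Answer: yagw
iov
ffnhm
epmud
sbj
zpr
hzixz

Derivation:
Hunk 1: at line 2 remove [vtp,zomw,agght] add [cgzml] -> 5 lines: yagw iov cgzml zgpj hzixz
Hunk 2: at line 1 remove [cgzml] add [vlg,dwv] -> 6 lines: yagw iov vlg dwv zgpj hzixz
Hunk 3: at line 2 remove [dwv] add [xgy] -> 6 lines: yagw iov vlg xgy zgpj hzixz
Hunk 4: at line 1 remove [vlg,xgy] add [ffnhm,epmud] -> 6 lines: yagw iov ffnhm epmud zgpj hzixz
Hunk 5: at line 4 remove [zgpj] add [sbj,vwhp] -> 7 lines: yagw iov ffnhm epmud sbj vwhp hzixz
Hunk 6: at line 5 remove [vwhp] add [zpr] -> 7 lines: yagw iov ffnhm epmud sbj zpr hzixz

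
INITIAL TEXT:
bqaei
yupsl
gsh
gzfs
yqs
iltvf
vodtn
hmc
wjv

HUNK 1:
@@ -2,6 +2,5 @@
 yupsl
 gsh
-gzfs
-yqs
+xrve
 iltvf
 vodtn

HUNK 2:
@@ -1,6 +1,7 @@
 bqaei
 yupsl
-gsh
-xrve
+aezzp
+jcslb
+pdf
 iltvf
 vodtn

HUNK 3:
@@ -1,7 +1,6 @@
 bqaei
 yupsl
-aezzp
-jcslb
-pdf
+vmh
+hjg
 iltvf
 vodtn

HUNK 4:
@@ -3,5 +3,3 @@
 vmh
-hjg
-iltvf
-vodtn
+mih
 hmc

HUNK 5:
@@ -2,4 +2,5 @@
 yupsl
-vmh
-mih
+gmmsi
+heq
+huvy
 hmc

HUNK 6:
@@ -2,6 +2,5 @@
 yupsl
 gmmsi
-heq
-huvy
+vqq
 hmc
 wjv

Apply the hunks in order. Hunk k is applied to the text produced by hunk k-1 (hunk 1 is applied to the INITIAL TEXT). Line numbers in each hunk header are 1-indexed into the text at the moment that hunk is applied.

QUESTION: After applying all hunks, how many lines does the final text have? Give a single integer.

Answer: 6

Derivation:
Hunk 1: at line 2 remove [gzfs,yqs] add [xrve] -> 8 lines: bqaei yupsl gsh xrve iltvf vodtn hmc wjv
Hunk 2: at line 1 remove [gsh,xrve] add [aezzp,jcslb,pdf] -> 9 lines: bqaei yupsl aezzp jcslb pdf iltvf vodtn hmc wjv
Hunk 3: at line 1 remove [aezzp,jcslb,pdf] add [vmh,hjg] -> 8 lines: bqaei yupsl vmh hjg iltvf vodtn hmc wjv
Hunk 4: at line 3 remove [hjg,iltvf,vodtn] add [mih] -> 6 lines: bqaei yupsl vmh mih hmc wjv
Hunk 5: at line 2 remove [vmh,mih] add [gmmsi,heq,huvy] -> 7 lines: bqaei yupsl gmmsi heq huvy hmc wjv
Hunk 6: at line 2 remove [heq,huvy] add [vqq] -> 6 lines: bqaei yupsl gmmsi vqq hmc wjv
Final line count: 6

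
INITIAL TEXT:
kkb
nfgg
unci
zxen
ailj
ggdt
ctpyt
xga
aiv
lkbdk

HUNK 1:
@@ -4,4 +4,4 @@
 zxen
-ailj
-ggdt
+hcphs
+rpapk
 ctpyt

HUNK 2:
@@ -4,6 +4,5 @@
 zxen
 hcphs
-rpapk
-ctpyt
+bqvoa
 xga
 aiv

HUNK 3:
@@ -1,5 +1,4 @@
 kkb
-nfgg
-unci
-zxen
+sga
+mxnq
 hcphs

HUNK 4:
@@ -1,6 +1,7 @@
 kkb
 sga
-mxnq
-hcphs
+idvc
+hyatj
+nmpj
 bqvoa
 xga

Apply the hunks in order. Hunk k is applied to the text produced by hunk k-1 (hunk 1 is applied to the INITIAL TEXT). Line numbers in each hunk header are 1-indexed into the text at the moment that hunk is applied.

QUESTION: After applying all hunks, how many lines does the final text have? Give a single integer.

Answer: 9

Derivation:
Hunk 1: at line 4 remove [ailj,ggdt] add [hcphs,rpapk] -> 10 lines: kkb nfgg unci zxen hcphs rpapk ctpyt xga aiv lkbdk
Hunk 2: at line 4 remove [rpapk,ctpyt] add [bqvoa] -> 9 lines: kkb nfgg unci zxen hcphs bqvoa xga aiv lkbdk
Hunk 3: at line 1 remove [nfgg,unci,zxen] add [sga,mxnq] -> 8 lines: kkb sga mxnq hcphs bqvoa xga aiv lkbdk
Hunk 4: at line 1 remove [mxnq,hcphs] add [idvc,hyatj,nmpj] -> 9 lines: kkb sga idvc hyatj nmpj bqvoa xga aiv lkbdk
Final line count: 9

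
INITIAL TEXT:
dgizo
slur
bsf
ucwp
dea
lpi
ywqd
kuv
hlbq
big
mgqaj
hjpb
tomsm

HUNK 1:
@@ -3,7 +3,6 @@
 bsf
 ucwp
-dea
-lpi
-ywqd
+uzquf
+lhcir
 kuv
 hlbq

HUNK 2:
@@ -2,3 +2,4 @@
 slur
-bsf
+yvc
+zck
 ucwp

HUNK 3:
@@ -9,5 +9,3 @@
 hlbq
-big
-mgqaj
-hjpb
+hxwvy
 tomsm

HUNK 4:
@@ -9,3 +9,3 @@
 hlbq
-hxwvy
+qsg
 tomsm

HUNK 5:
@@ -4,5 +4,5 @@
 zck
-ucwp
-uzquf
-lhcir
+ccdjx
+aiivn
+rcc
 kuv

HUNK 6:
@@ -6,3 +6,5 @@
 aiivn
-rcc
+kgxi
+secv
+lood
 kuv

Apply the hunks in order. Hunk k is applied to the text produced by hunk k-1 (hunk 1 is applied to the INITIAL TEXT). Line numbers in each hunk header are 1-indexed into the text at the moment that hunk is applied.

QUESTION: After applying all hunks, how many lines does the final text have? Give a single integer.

Answer: 13

Derivation:
Hunk 1: at line 3 remove [dea,lpi,ywqd] add [uzquf,lhcir] -> 12 lines: dgizo slur bsf ucwp uzquf lhcir kuv hlbq big mgqaj hjpb tomsm
Hunk 2: at line 2 remove [bsf] add [yvc,zck] -> 13 lines: dgizo slur yvc zck ucwp uzquf lhcir kuv hlbq big mgqaj hjpb tomsm
Hunk 3: at line 9 remove [big,mgqaj,hjpb] add [hxwvy] -> 11 lines: dgizo slur yvc zck ucwp uzquf lhcir kuv hlbq hxwvy tomsm
Hunk 4: at line 9 remove [hxwvy] add [qsg] -> 11 lines: dgizo slur yvc zck ucwp uzquf lhcir kuv hlbq qsg tomsm
Hunk 5: at line 4 remove [ucwp,uzquf,lhcir] add [ccdjx,aiivn,rcc] -> 11 lines: dgizo slur yvc zck ccdjx aiivn rcc kuv hlbq qsg tomsm
Hunk 6: at line 6 remove [rcc] add [kgxi,secv,lood] -> 13 lines: dgizo slur yvc zck ccdjx aiivn kgxi secv lood kuv hlbq qsg tomsm
Final line count: 13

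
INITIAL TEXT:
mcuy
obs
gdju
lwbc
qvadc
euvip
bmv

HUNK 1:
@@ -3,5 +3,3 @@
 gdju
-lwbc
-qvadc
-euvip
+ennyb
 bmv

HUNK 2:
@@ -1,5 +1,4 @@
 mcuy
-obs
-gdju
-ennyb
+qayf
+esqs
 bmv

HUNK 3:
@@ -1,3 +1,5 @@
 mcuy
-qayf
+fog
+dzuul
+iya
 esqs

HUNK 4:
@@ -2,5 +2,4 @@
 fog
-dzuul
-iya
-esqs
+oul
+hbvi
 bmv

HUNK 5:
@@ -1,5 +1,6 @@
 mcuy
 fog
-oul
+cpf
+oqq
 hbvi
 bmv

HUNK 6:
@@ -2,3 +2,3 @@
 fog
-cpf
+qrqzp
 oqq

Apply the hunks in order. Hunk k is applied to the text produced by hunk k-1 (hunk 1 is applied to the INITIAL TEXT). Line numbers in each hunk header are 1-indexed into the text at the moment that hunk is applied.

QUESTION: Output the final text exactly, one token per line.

Answer: mcuy
fog
qrqzp
oqq
hbvi
bmv

Derivation:
Hunk 1: at line 3 remove [lwbc,qvadc,euvip] add [ennyb] -> 5 lines: mcuy obs gdju ennyb bmv
Hunk 2: at line 1 remove [obs,gdju,ennyb] add [qayf,esqs] -> 4 lines: mcuy qayf esqs bmv
Hunk 3: at line 1 remove [qayf] add [fog,dzuul,iya] -> 6 lines: mcuy fog dzuul iya esqs bmv
Hunk 4: at line 2 remove [dzuul,iya,esqs] add [oul,hbvi] -> 5 lines: mcuy fog oul hbvi bmv
Hunk 5: at line 1 remove [oul] add [cpf,oqq] -> 6 lines: mcuy fog cpf oqq hbvi bmv
Hunk 6: at line 2 remove [cpf] add [qrqzp] -> 6 lines: mcuy fog qrqzp oqq hbvi bmv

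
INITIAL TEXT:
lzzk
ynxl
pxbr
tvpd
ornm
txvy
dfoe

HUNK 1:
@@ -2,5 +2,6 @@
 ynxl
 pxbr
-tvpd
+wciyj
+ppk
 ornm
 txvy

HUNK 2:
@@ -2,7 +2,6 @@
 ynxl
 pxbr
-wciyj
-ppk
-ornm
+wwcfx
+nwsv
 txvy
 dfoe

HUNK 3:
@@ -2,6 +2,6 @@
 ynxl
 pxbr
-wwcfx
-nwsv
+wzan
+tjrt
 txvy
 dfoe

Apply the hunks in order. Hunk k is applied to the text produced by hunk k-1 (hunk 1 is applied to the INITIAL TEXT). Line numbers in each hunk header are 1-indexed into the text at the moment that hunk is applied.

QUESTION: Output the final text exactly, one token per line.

Hunk 1: at line 2 remove [tvpd] add [wciyj,ppk] -> 8 lines: lzzk ynxl pxbr wciyj ppk ornm txvy dfoe
Hunk 2: at line 2 remove [wciyj,ppk,ornm] add [wwcfx,nwsv] -> 7 lines: lzzk ynxl pxbr wwcfx nwsv txvy dfoe
Hunk 3: at line 2 remove [wwcfx,nwsv] add [wzan,tjrt] -> 7 lines: lzzk ynxl pxbr wzan tjrt txvy dfoe

Answer: lzzk
ynxl
pxbr
wzan
tjrt
txvy
dfoe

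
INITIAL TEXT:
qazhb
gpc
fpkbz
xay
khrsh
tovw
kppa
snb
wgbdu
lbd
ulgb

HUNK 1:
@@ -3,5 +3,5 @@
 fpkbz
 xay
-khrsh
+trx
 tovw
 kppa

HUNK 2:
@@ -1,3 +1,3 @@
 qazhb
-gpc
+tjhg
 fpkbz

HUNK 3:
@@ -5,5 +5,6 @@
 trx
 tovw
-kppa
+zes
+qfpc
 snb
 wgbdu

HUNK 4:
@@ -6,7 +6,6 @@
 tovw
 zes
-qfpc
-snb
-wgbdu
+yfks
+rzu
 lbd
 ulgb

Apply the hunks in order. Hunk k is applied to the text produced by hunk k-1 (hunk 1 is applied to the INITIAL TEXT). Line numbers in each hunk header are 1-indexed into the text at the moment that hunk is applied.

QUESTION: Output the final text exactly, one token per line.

Hunk 1: at line 3 remove [khrsh] add [trx] -> 11 lines: qazhb gpc fpkbz xay trx tovw kppa snb wgbdu lbd ulgb
Hunk 2: at line 1 remove [gpc] add [tjhg] -> 11 lines: qazhb tjhg fpkbz xay trx tovw kppa snb wgbdu lbd ulgb
Hunk 3: at line 5 remove [kppa] add [zes,qfpc] -> 12 lines: qazhb tjhg fpkbz xay trx tovw zes qfpc snb wgbdu lbd ulgb
Hunk 4: at line 6 remove [qfpc,snb,wgbdu] add [yfks,rzu] -> 11 lines: qazhb tjhg fpkbz xay trx tovw zes yfks rzu lbd ulgb

Answer: qazhb
tjhg
fpkbz
xay
trx
tovw
zes
yfks
rzu
lbd
ulgb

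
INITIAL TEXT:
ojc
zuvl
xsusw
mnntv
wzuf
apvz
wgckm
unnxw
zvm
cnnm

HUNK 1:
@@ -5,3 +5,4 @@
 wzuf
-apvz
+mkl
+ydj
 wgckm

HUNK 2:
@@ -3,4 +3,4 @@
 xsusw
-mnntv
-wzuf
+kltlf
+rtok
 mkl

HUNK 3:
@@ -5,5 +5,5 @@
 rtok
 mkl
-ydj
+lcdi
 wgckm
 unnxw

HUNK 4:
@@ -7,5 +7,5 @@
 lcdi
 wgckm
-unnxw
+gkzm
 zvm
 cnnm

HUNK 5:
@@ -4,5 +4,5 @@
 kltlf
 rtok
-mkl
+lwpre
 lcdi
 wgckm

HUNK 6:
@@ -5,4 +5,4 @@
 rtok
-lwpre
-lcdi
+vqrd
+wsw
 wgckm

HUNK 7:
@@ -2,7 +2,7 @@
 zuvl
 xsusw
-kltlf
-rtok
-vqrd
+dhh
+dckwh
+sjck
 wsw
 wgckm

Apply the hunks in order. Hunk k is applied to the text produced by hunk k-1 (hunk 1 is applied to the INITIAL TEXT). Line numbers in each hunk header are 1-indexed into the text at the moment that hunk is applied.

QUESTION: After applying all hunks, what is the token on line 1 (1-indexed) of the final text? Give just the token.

Answer: ojc

Derivation:
Hunk 1: at line 5 remove [apvz] add [mkl,ydj] -> 11 lines: ojc zuvl xsusw mnntv wzuf mkl ydj wgckm unnxw zvm cnnm
Hunk 2: at line 3 remove [mnntv,wzuf] add [kltlf,rtok] -> 11 lines: ojc zuvl xsusw kltlf rtok mkl ydj wgckm unnxw zvm cnnm
Hunk 3: at line 5 remove [ydj] add [lcdi] -> 11 lines: ojc zuvl xsusw kltlf rtok mkl lcdi wgckm unnxw zvm cnnm
Hunk 4: at line 7 remove [unnxw] add [gkzm] -> 11 lines: ojc zuvl xsusw kltlf rtok mkl lcdi wgckm gkzm zvm cnnm
Hunk 5: at line 4 remove [mkl] add [lwpre] -> 11 lines: ojc zuvl xsusw kltlf rtok lwpre lcdi wgckm gkzm zvm cnnm
Hunk 6: at line 5 remove [lwpre,lcdi] add [vqrd,wsw] -> 11 lines: ojc zuvl xsusw kltlf rtok vqrd wsw wgckm gkzm zvm cnnm
Hunk 7: at line 2 remove [kltlf,rtok,vqrd] add [dhh,dckwh,sjck] -> 11 lines: ojc zuvl xsusw dhh dckwh sjck wsw wgckm gkzm zvm cnnm
Final line 1: ojc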